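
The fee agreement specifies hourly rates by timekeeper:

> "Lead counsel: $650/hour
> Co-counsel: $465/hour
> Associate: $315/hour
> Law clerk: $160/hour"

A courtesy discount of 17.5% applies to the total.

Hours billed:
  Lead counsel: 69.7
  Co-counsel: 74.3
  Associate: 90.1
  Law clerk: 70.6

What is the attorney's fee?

$98,613.90

Lead counsel: 69.7 × $650 = $45,305.00
Co-counsel: 74.3 × $465 = $34,549.50
Associate: 90.1 × $315 = $28,381.50
Law clerk: 70.6 × $160 = $11,296.00
Subtotal: $119,532.00
Less 17.5% discount: −$20,918.10
Total: $119,532.00 − $20,918.10 = $98,613.90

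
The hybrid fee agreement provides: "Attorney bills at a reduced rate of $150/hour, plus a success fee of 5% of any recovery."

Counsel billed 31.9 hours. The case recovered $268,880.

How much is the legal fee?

Hourly: 31.9 × $150 = $4,785.00
Success fee: 5% of $268,880 = $13,444.00
Total: $4,785.00 + $13,444.00 = $18,229.00

$18,229.00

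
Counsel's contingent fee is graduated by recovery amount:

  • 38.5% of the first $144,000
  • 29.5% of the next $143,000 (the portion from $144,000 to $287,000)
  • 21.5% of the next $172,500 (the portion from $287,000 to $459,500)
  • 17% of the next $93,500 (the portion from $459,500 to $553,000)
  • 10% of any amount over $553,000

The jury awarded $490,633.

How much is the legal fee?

$140,005.11

First $144,000 at 38.5% = $55,440.00
Next $143,000 at 29.5% = $42,185.00
Next $172,500 at 21.5% = $37,087.50
Remaining $31,133 at 17% = $5,292.61
Fee: $55,440.00 + $42,185.00 + $37,087.50 + $5,292.61 = $140,005.11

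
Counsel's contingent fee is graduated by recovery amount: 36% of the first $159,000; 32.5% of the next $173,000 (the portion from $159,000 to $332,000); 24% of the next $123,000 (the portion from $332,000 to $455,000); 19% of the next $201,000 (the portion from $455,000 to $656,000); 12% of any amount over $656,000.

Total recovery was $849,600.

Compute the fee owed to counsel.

$204,407.00

First $159,000 at 36% = $57,240.00
Next $173,000 at 32.5% = $56,225.00
Next $123,000 at 24% = $29,520.00
Next $201,000 at 19% = $38,190.00
Remaining $193,600 at 12% = $23,232.00
Fee: $57,240.00 + $56,225.00 + $29,520.00 + $38,190.00 + $23,232.00 = $204,407.00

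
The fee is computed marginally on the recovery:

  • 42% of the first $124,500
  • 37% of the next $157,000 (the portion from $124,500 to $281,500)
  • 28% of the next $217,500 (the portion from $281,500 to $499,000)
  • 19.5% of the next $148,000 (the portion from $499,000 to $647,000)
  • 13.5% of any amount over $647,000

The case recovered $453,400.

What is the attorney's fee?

$158,512.00

First $124,500 at 42% = $52,290.00
Next $157,000 at 37% = $58,090.00
Remaining $171,900 at 28% = $48,132.00
Fee: $52,290.00 + $58,090.00 + $48,132.00 = $158,512.00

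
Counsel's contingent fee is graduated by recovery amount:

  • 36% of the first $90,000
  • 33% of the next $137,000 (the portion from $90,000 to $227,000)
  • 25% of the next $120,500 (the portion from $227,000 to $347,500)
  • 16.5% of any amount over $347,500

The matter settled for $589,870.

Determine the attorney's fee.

$147,726.05

First $90,000 at 36% = $32,400.00
Next $137,000 at 33% = $45,210.00
Next $120,500 at 25% = $30,125.00
Remaining $242,370 at 16.5% = $39,991.05
Fee: $32,400.00 + $45,210.00 + $30,125.00 + $39,991.05 = $147,726.05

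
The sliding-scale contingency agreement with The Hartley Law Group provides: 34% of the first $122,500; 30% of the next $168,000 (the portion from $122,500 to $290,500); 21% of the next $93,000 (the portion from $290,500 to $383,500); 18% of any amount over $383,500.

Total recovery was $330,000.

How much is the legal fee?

First $122,500 at 34% = $41,650.00
Next $168,000 at 30% = $50,400.00
Remaining $39,500 at 21% = $8,295.00
Fee: $41,650.00 + $50,400.00 + $8,295.00 = $100,345.00

$100,345.00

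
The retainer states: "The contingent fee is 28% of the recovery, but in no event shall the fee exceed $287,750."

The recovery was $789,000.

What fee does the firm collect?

$220,920.00

28% of $789,000 = $220,920.00
That is under the $287,750 cap.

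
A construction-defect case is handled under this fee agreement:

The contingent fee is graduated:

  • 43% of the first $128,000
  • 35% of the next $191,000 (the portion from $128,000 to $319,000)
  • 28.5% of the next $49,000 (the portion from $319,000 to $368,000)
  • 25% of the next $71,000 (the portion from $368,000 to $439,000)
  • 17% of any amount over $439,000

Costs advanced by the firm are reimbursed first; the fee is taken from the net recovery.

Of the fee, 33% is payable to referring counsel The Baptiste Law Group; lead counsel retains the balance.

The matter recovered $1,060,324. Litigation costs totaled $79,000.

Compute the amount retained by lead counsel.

Fee base (net of costs): $1,060,324 − $79,000 = $981,324
First $128,000 at 43% = $55,040.00
Next $191,000 at 35% = $66,850.00
Next $49,000 at 28.5% = $13,965.00
Next $71,000 at 25% = $17,750.00
Remaining $542,324 at 17% = $92,195.08
Fee: $55,040.00 + $66,850.00 + $13,965.00 + $17,750.00 + $92,195.08 = $245,800.08
Referral share: 33% of $245,800.08 = $81,114.03; lead counsel retains $245,800.08 − $81,114.03 = $164,686.05.

$164,686.05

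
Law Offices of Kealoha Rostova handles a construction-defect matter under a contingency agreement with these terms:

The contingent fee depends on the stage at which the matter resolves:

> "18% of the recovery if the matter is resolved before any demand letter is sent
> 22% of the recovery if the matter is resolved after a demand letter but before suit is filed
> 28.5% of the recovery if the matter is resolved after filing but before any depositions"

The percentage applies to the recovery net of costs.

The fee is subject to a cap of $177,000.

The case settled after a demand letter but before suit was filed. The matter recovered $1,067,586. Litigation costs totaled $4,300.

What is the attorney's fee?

$177,000.00

Fee base (net of costs): $1,067,586 − $4,300 = $1,063,286
The matter settled after a demand letter but before suit was filed, so the 22% rate applies.
$1,063,286 × 22% = $233,922.92
$233,922.92 exceeds the $177,000 cap, so the fee is capped at $177,000.00.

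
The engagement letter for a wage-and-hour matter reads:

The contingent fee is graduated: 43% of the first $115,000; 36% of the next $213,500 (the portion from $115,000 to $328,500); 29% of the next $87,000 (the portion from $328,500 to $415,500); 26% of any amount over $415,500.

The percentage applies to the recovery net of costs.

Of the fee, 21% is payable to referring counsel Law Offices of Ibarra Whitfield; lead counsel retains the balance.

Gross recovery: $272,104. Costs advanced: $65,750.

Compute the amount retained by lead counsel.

Fee base (net of costs): $272,104 − $65,750 = $206,354
First $115,000 at 43% = $49,450.00
Remaining $91,354 at 36% = $32,887.44
Fee: $49,450.00 + $32,887.44 = $82,337.44
Referral share: 21% of $82,337.44 = $17,290.86; lead counsel retains $82,337.44 − $17,290.86 = $65,046.58.

$65,046.58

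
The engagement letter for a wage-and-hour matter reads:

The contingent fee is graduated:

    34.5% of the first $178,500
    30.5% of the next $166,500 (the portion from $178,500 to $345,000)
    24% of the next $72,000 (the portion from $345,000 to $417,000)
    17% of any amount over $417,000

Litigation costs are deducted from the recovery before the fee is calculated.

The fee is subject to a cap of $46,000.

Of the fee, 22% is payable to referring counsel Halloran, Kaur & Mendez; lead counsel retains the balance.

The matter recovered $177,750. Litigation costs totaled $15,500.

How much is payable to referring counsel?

Fee base (net of costs): $177,750 − $15,500 = $162,250
First $162,250 at 34.5% = $55,976.25
$55,976.25 exceeds the $46,000 cap, so the fee is capped at $46,000.00.
Referral share: 22% of $46,000.00 = $10,120.00; lead counsel retains $46,000.00 − $10,120.00 = $35,880.00.

$10,120.00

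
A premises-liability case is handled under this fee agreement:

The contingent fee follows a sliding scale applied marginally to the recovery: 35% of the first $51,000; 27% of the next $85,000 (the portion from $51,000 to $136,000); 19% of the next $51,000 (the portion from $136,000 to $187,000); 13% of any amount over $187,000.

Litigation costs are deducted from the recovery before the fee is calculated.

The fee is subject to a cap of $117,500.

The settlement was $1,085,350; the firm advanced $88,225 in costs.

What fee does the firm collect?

Fee base (net of costs): $1,085,350 − $88,225 = $997,125
First $51,000 at 35% = $17,850.00
Next $85,000 at 27% = $22,950.00
Next $51,000 at 19% = $9,690.00
Remaining $810,125 at 13% = $105,316.25
Fee: $17,850.00 + $22,950.00 + $9,690.00 + $105,316.25 = $155,806.25
$155,806.25 exceeds the $117,500 cap, so the fee is capped at $117,500.00.

$117,500.00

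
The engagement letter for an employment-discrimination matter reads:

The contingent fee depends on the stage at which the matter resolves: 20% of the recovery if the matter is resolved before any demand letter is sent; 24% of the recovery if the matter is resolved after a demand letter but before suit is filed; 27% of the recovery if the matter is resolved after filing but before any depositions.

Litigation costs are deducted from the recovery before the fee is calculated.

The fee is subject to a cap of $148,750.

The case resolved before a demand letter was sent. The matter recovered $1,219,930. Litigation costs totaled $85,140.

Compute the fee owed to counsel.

$148,750.00

Fee base (net of costs): $1,219,930 − $85,140 = $1,134,790
The matter resolved before a demand letter was sent, so the 20% rate applies.
$1,134,790 × 20% = $226,958.00
$226,958.00 exceeds the $148,750 cap, so the fee is capped at $148,750.00.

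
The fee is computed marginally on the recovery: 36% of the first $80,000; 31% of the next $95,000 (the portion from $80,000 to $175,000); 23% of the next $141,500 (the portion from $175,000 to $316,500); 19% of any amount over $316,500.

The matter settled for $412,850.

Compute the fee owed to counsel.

First $80,000 at 36% = $28,800.00
Next $95,000 at 31% = $29,450.00
Next $141,500 at 23% = $32,545.00
Remaining $96,350 at 19% = $18,306.50
Fee: $28,800.00 + $29,450.00 + $32,545.00 + $18,306.50 = $109,101.50

$109,101.50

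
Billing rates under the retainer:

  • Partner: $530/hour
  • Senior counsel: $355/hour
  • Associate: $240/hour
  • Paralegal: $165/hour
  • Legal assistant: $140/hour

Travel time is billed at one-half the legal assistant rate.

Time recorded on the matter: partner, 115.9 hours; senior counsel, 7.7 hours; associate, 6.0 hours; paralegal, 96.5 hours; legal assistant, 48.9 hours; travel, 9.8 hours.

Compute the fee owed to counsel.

Partner: 115.9 × $530 = $61,427.00
Senior counsel: 7.7 × $355 = $2,733.50
Associate: 6.0 × $240 = $1,440.00
Paralegal: 96.5 × $165 = $15,922.50
Legal assistant: 48.9 × $140 = $6,846.00
Subtotal: $61,427.00 + $2,733.50 + $1,440.00 + $15,922.50 + $6,846.00 = $88,369.00
Travel: 9.8 × ($140 ÷ 2) = 9.8 × $70.00 = $686.00
Total: $88,369.00 + $686.00 = $89,055.00

$89,055.00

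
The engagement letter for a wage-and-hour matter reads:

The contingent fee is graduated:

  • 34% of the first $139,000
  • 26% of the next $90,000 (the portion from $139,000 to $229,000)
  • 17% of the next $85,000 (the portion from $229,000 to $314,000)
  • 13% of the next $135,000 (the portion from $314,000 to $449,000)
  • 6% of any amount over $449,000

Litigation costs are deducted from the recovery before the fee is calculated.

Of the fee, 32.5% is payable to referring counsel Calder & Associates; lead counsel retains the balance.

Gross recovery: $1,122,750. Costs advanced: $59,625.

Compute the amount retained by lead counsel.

$94,167.56

Fee base (net of costs): $1,122,750 − $59,625 = $1,063,125
First $139,000 at 34% = $47,260.00
Next $90,000 at 26% = $23,400.00
Next $85,000 at 17% = $14,450.00
Next $135,000 at 13% = $17,550.00
Remaining $614,125 at 6% = $36,847.50
Fee: $47,260.00 + $23,400.00 + $14,450.00 + $17,550.00 + $36,847.50 = $139,507.50
Referral share: 32.5% of $139,507.50 = $45,339.94; lead counsel retains $139,507.50 − $45,339.94 = $94,167.56.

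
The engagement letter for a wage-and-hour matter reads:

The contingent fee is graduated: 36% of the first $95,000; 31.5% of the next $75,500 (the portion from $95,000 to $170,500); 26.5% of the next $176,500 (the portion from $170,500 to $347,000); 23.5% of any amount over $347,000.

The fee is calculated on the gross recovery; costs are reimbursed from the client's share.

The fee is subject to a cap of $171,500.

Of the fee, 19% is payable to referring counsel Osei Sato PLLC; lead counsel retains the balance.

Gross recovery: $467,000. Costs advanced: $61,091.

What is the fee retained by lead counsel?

$107,693.55

Fee base is the gross recovery, $467,000; costs are reimbursed separately.
First $95,000 at 36% = $34,200.00
Next $75,500 at 31.5% = $23,782.50
Next $176,500 at 26.5% = $46,772.50
Remaining $120,000 at 23.5% = $28,200.00
Fee: $34,200.00 + $23,782.50 + $46,772.50 + $28,200.00 = $132,955.00
$132,955.00 is under the $171,500 cap.
Referral share: 19% of $132,955.00 = $25,261.45; lead counsel retains $132,955.00 − $25,261.45 = $107,693.55.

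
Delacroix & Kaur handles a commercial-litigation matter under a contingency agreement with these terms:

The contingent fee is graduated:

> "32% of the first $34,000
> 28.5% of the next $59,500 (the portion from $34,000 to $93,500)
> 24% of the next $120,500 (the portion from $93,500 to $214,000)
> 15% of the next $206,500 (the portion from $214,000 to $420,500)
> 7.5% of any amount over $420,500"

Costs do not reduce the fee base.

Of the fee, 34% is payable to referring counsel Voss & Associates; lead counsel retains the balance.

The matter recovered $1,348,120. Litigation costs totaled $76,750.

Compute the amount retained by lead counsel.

$103,820.64

Fee base is the gross recovery, $1,348,120; costs are reimbursed separately.
First $34,000 at 32% = $10,880.00
Next $59,500 at 28.5% = $16,957.50
Next $120,500 at 24% = $28,920.00
Next $206,500 at 15% = $30,975.00
Remaining $927,620 at 7.5% = $69,571.50
Fee: $10,880.00 + $16,957.50 + $28,920.00 + $30,975.00 + $69,571.50 = $157,304.00
Referral share: 34% of $157,304.00 = $53,483.36; lead counsel retains $157,304.00 − $53,483.36 = $103,820.64.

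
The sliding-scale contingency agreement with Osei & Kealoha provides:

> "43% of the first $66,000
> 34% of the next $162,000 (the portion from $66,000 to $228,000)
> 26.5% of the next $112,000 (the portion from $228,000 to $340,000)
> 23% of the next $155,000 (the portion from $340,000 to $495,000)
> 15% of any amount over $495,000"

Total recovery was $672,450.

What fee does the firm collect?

$175,407.50

First $66,000 at 43% = $28,380.00
Next $162,000 at 34% = $55,080.00
Next $112,000 at 26.5% = $29,680.00
Next $155,000 at 23% = $35,650.00
Remaining $177,450 at 15% = $26,617.50
Fee: $28,380.00 + $55,080.00 + $29,680.00 + $35,650.00 + $26,617.50 = $175,407.50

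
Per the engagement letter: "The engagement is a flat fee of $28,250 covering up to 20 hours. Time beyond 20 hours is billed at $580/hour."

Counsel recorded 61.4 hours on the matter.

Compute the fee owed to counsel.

Flat fee: $28,250.00
Excess hours: 61.4 − 20 = 41.4
Overrun: 41.4 × $580 = $24,012.00
Total: $28,250.00 + $24,012.00 = $52,262.00

$52,262.00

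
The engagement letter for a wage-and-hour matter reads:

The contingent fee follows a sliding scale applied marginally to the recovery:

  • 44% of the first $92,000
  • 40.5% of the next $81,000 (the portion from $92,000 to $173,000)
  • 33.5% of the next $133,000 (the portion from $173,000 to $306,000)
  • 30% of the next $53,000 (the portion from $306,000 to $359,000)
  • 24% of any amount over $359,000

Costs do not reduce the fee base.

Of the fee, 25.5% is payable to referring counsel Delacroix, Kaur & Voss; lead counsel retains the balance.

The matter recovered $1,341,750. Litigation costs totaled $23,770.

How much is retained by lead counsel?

Fee base is the gross recovery, $1,341,750; costs are reimbursed separately.
First $92,000 at 44% = $40,480.00
Next $81,000 at 40.5% = $32,805.00
Next $133,000 at 33.5% = $44,555.00
Next $53,000 at 30% = $15,900.00
Remaining $982,750 at 24% = $235,860.00
Fee: $40,480.00 + $32,805.00 + $44,555.00 + $15,900.00 + $235,860.00 = $369,600.00
Referral share: 25.5% of $369,600.00 = $94,248.00; lead counsel retains $369,600.00 − $94,248.00 = $275,352.00.

$275,352.00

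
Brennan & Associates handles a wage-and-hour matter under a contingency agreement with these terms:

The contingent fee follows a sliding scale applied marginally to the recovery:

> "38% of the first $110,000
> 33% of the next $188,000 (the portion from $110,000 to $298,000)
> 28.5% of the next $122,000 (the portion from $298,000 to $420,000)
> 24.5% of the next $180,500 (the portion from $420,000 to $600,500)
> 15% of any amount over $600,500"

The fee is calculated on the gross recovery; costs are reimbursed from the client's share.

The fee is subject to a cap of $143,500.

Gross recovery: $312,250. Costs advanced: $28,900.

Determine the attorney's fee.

$107,901.25

Fee base is the gross recovery, $312,250; costs are reimbursed separately.
First $110,000 at 38% = $41,800.00
Next $188,000 at 33% = $62,040.00
Remaining $14,250 at 28.5% = $4,061.25
Fee: $41,800.00 + $62,040.00 + $4,061.25 = $107,901.25
$107,901.25 is under the $143,500 cap.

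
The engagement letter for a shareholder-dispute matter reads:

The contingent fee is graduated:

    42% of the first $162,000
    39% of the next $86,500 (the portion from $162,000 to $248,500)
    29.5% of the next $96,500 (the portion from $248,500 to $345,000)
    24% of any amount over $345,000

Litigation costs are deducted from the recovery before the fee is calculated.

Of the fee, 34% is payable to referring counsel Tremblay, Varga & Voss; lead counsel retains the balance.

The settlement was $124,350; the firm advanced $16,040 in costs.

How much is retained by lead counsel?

Fee base (net of costs): $124,350 − $16,040 = $108,310
First $108,310 at 42% = $45,490.20
Referral share: 34% of $45,490.20 = $15,466.67; lead counsel retains $45,490.20 − $15,466.67 = $30,023.53.

$30,023.53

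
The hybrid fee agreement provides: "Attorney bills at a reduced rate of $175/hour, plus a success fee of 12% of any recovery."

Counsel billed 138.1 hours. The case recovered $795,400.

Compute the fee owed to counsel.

Hourly: 138.1 × $175 = $24,167.50
Success fee: 12% of $795,400 = $95,448.00
Total: $24,167.50 + $95,448.00 = $119,615.50

$119,615.50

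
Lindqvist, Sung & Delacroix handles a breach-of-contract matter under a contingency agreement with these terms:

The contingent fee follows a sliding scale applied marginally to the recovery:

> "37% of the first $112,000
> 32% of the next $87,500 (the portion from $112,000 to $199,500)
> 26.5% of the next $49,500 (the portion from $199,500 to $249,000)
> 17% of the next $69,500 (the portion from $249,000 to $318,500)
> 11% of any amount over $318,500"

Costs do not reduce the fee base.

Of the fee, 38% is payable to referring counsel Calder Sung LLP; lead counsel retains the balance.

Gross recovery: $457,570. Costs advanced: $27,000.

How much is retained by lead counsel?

Fee base is the gross recovery, $457,570; costs are reimbursed separately.
First $112,000 at 37% = $41,440.00
Next $87,500 at 32% = $28,000.00
Next $49,500 at 26.5% = $13,117.50
Next $69,500 at 17% = $11,815.00
Remaining $139,070 at 11% = $15,297.70
Fee: $41,440.00 + $28,000.00 + $13,117.50 + $11,815.00 + $15,297.70 = $109,670.20
Referral share: 38% of $109,670.20 = $41,674.68; lead counsel retains $109,670.20 − $41,674.68 = $67,995.52.

$67,995.52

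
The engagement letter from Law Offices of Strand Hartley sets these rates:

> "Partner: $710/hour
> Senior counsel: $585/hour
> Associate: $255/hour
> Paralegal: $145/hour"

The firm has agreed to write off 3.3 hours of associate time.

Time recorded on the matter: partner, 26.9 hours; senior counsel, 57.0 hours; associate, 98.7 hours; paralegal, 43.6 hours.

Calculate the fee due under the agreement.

$83,093.00

Partner: 26.9 × $710 = $19,099.00
Senior counsel: 57.0 × $585 = $33,345.00
Associate: 98.7 × $255 = $25,168.50
Paralegal: 43.6 × $145 = $6,322.00
Subtotal: $83,934.50
Write-off: 3.3 × $255 = $841.50
Total: $83,934.50 − $841.50 = $83,093.00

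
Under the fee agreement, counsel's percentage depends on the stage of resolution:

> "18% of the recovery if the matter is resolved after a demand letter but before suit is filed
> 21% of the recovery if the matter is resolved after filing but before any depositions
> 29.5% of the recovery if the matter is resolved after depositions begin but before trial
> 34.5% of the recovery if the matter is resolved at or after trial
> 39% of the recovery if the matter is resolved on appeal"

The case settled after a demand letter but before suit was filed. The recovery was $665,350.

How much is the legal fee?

$119,763.00

The matter settled after a demand letter but before suit was filed, so the 18% rate applies.
$665,350 × 18% = $119,763.00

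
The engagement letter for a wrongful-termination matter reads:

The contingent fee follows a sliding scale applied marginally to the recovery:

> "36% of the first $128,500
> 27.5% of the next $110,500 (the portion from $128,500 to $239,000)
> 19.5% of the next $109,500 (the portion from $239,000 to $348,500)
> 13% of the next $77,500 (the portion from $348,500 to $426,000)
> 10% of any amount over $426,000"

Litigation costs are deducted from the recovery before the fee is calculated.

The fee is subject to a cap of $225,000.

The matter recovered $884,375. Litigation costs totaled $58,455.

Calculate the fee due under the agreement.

$148,067.00

Fee base (net of costs): $884,375 − $58,455 = $825,920
First $128,500 at 36% = $46,260.00
Next $110,500 at 27.5% = $30,387.50
Next $109,500 at 19.5% = $21,352.50
Next $77,500 at 13% = $10,075.00
Remaining $399,920 at 10% = $39,992.00
Fee: $46,260.00 + $30,387.50 + $21,352.50 + $10,075.00 + $39,992.00 = $148,067.00
$148,067.00 is under the $225,000 cap.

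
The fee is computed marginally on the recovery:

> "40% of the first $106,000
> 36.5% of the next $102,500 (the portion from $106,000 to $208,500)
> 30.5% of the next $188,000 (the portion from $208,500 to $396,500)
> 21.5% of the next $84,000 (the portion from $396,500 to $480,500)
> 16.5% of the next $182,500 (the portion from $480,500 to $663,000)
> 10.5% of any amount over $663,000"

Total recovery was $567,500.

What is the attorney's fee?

First $106,000 at 40% = $42,400.00
Next $102,500 at 36.5% = $37,412.50
Next $188,000 at 30.5% = $57,340.00
Next $84,000 at 21.5% = $18,060.00
Remaining $87,000 at 16.5% = $14,355.00
Fee: $42,400.00 + $37,412.50 + $57,340.00 + $18,060.00 + $14,355.00 = $169,567.50

$169,567.50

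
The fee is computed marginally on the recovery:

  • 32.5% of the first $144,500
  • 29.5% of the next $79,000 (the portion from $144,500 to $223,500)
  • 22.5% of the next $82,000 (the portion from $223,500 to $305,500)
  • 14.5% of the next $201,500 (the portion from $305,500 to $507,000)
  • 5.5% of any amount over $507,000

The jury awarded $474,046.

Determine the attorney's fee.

$113,156.67

First $144,500 at 32.5% = $46,962.50
Next $79,000 at 29.5% = $23,305.00
Next $82,000 at 22.5% = $18,450.00
Remaining $168,546 at 14.5% = $24,439.17
Fee: $46,962.50 + $23,305.00 + $18,450.00 + $24,439.17 = $113,156.67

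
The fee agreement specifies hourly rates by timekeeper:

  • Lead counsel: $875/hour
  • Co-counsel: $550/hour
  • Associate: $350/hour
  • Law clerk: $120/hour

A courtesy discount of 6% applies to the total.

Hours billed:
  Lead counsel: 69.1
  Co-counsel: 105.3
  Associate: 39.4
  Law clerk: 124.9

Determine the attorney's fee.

Lead counsel: 69.1 × $875 = $60,462.50
Co-counsel: 105.3 × $550 = $57,915.00
Associate: 39.4 × $350 = $13,790.00
Law clerk: 124.9 × $120 = $14,988.00
Subtotal: $147,155.50
Less 6% discount: −$8,829.33
Total: $147,155.50 − $8,829.33 = $138,326.17

$138,326.17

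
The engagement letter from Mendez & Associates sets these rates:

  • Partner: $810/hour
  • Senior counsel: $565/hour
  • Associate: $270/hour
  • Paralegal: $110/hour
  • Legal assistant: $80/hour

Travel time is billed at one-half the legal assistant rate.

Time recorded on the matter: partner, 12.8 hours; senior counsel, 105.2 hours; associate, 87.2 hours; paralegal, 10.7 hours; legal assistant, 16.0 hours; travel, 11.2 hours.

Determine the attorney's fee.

$96,255.00

Partner: 12.8 × $810 = $10,368.00
Senior counsel: 105.2 × $565 = $59,438.00
Associate: 87.2 × $270 = $23,544.00
Paralegal: 10.7 × $110 = $1,177.00
Legal assistant: 16.0 × $80 = $1,280.00
Subtotal: $10,368.00 + $59,438.00 + $23,544.00 + $1,177.00 + $1,280.00 = $95,807.00
Travel: 11.2 × ($80 ÷ 2) = 11.2 × $40.00 = $448.00
Total: $95,807.00 + $448.00 = $96,255.00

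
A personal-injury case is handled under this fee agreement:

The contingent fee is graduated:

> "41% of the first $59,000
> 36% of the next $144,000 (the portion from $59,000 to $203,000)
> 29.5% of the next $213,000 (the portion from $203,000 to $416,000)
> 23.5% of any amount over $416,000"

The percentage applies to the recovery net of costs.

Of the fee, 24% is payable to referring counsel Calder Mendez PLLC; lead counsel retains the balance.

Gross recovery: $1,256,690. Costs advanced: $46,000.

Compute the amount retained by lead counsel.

Fee base (net of costs): $1,256,690 − $46,000 = $1,210,690
First $59,000 at 41% = $24,190.00
Next $144,000 at 36% = $51,840.00
Next $213,000 at 29.5% = $62,835.00
Remaining $794,690 at 23.5% = $186,752.15
Fee: $24,190.00 + $51,840.00 + $62,835.00 + $186,752.15 = $325,617.15
Referral share: 24% of $325,617.15 = $78,148.12; lead counsel retains $325,617.15 − $78,148.12 = $247,469.03.

$247,469.03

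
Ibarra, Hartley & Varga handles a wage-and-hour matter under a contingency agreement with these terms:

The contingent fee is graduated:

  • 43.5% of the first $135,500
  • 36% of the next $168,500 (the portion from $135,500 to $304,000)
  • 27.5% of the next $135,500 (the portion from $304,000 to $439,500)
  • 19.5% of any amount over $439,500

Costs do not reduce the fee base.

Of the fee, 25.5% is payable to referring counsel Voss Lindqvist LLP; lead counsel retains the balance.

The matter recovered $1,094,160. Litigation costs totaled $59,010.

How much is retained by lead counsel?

$211,970.16

Fee base is the gross recovery, $1,094,160; costs are reimbursed separately.
First $135,500 at 43.5% = $58,942.50
Next $168,500 at 36% = $60,660.00
Next $135,500 at 27.5% = $37,262.50
Remaining $654,660 at 19.5% = $127,658.70
Fee: $58,942.50 + $60,660.00 + $37,262.50 + $127,658.70 = $284,523.70
Referral share: 25.5% of $284,523.70 = $72,553.54; lead counsel retains $284,523.70 − $72,553.54 = $211,970.16.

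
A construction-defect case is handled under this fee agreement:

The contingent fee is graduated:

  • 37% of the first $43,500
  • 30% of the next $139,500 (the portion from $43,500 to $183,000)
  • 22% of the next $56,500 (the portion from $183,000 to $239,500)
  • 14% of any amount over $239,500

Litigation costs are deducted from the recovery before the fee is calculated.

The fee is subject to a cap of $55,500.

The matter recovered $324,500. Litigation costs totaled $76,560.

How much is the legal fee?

Fee base (net of costs): $324,500 − $76,560 = $247,940
First $43,500 at 37% = $16,095.00
Next $139,500 at 30% = $41,850.00
Next $56,500 at 22% = $12,430.00
Remaining $8,440 at 14% = $1,181.60
Fee: $16,095.00 + $41,850.00 + $12,430.00 + $1,181.60 = $71,556.60
$71,556.60 exceeds the $55,500 cap, so the fee is capped at $55,500.00.

$55,500.00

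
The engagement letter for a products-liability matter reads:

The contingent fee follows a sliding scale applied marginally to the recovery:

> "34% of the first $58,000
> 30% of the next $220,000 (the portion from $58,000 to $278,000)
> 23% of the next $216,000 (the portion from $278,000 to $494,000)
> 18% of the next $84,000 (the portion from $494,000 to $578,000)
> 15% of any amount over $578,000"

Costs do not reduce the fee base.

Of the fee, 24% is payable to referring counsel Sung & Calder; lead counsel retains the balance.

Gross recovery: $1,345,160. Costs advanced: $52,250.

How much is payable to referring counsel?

Fee base is the gross recovery, $1,345,160; costs are reimbursed separately.
First $58,000 at 34% = $19,720.00
Next $220,000 at 30% = $66,000.00
Next $216,000 at 23% = $49,680.00
Next $84,000 at 18% = $15,120.00
Remaining $767,160 at 15% = $115,074.00
Fee: $19,720.00 + $66,000.00 + $49,680.00 + $15,120.00 + $115,074.00 = $265,594.00
Referral share: 24% of $265,594.00 = $63,742.56; lead counsel retains $265,594.00 − $63,742.56 = $201,851.44.

$63,742.56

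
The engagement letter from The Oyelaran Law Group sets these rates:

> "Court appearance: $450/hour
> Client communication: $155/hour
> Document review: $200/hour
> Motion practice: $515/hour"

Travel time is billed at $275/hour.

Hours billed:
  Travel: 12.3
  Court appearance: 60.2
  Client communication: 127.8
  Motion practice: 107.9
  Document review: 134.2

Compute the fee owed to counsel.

Court appearance: 60.2 × $450 = $27,090.00
Client communication: 127.8 × $155 = $19,809.00
Document review: 134.2 × $200 = $26,840.00
Motion practice: 107.9 × $515 = $55,568.50
Subtotal: $27,090.00 + $19,809.00 + $26,840.00 + $55,568.50 = $129,307.50
Travel: 12.3 × $275 = $3,382.50
Total: $129,307.50 + $3,382.50 = $132,690.00

$132,690.00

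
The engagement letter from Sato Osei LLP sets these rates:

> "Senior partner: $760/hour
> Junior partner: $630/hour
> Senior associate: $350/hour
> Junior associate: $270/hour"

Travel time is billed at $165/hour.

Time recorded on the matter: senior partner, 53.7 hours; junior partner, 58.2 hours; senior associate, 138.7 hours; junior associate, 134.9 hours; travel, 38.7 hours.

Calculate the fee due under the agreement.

Senior partner: 53.7 × $760 = $40,812.00
Junior partner: 58.2 × $630 = $36,666.00
Senior associate: 138.7 × $350 = $48,545.00
Junior associate: 134.9 × $270 = $36,423.00
Subtotal: $40,812.00 + $36,666.00 + $48,545.00 + $36,423.00 = $162,446.00
Travel: 38.7 × $165 = $6,385.50
Total: $162,446.00 + $6,385.50 = $168,831.50

$168,831.50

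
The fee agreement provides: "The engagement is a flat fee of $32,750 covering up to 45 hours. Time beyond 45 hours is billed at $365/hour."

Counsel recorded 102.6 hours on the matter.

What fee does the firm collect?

Flat fee: $32,750.00
Excess hours: 102.6 − 45 = 57.6
Overrun: 57.6 × $365 = $21,024.00
Total: $32,750.00 + $21,024.00 = $53,774.00

$53,774.00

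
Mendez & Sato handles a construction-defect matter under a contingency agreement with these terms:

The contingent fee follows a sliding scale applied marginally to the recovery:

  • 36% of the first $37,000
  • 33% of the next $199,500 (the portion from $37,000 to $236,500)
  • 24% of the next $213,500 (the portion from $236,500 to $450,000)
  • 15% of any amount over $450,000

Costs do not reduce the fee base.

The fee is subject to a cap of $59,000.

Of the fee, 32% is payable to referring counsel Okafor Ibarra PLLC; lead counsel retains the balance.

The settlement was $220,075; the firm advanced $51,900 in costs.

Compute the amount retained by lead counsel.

Fee base is the gross recovery, $220,075; costs are reimbursed separately.
First $37,000 at 36% = $13,320.00
Remaining $183,075 at 33% = $60,414.75
Fee: $13,320.00 + $60,414.75 = $73,734.75
$73,734.75 exceeds the $59,000 cap, so the fee is capped at $59,000.00.
Referral share: 32% of $59,000.00 = $18,880.00; lead counsel retains $59,000.00 − $18,880.00 = $40,120.00.

$40,120.00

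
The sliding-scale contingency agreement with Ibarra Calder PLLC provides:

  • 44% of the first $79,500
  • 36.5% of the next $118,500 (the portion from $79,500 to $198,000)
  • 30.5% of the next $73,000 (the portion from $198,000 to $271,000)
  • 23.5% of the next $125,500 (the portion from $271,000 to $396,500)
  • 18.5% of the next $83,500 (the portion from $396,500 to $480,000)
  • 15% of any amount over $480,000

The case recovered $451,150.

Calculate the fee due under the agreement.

First $79,500 at 44% = $34,980.00
Next $118,500 at 36.5% = $43,252.50
Next $73,000 at 30.5% = $22,265.00
Next $125,500 at 23.5% = $29,492.50
Remaining $54,650 at 18.5% = $10,110.25
Fee: $34,980.00 + $43,252.50 + $22,265.00 + $29,492.50 + $10,110.25 = $140,100.25

$140,100.25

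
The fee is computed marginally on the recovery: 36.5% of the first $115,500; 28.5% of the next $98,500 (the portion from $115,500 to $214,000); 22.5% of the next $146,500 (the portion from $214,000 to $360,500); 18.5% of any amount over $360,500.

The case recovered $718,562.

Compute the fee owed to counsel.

First $115,500 at 36.5% = $42,157.50
Next $98,500 at 28.5% = $28,072.50
Next $146,500 at 22.5% = $32,962.50
Remaining $358,062 at 18.5% = $66,241.47
Fee: $42,157.50 + $28,072.50 + $32,962.50 + $66,241.47 = $169,433.97

$169,433.97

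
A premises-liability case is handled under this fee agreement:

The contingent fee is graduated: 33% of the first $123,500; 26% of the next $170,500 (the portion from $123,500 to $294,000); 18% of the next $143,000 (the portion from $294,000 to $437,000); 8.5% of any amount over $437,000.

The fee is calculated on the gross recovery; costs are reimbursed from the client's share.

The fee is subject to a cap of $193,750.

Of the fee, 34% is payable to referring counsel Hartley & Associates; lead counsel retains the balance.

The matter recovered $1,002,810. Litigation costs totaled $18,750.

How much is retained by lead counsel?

Fee base is the gross recovery, $1,002,810; costs are reimbursed separately.
First $123,500 at 33% = $40,755.00
Next $170,500 at 26% = $44,330.00
Next $143,000 at 18% = $25,740.00
Remaining $565,810 at 8.5% = $48,093.85
Fee: $40,755.00 + $44,330.00 + $25,740.00 + $48,093.85 = $158,918.85
$158,918.85 is under the $193,750 cap.
Referral share: 34% of $158,918.85 = $54,032.41; lead counsel retains $158,918.85 − $54,032.41 = $104,886.44.

$104,886.44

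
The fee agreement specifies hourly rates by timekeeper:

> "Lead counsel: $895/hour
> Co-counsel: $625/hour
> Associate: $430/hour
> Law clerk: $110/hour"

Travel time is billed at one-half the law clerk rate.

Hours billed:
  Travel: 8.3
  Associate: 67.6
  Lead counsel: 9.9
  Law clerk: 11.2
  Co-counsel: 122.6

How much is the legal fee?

$116,242.00

Lead counsel: 9.9 × $895 = $8,860.50
Co-counsel: 122.6 × $625 = $76,625.00
Associate: 67.6 × $430 = $29,068.00
Law clerk: 11.2 × $110 = $1,232.00
Subtotal: $8,860.50 + $76,625.00 + $29,068.00 + $1,232.00 = $115,785.50
Travel: 8.3 × ($110 ÷ 2) = 8.3 × $55.00 = $456.50
Total: $115,785.50 + $456.50 = $116,242.00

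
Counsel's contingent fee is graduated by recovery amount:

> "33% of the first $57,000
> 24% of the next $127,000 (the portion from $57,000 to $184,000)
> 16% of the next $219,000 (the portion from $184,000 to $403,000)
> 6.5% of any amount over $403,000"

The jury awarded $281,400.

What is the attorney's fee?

$64,874.00

First $57,000 at 33% = $18,810.00
Next $127,000 at 24% = $30,480.00
Remaining $97,400 at 16% = $15,584.00
Fee: $18,810.00 + $30,480.00 + $15,584.00 = $64,874.00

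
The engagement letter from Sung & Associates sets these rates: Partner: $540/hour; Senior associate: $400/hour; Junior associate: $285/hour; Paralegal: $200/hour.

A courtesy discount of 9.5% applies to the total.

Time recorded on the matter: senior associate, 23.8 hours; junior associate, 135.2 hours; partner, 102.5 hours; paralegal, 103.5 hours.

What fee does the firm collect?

Partner: 102.5 × $540 = $55,350.00
Senior associate: 23.8 × $400 = $9,520.00
Junior associate: 135.2 × $285 = $38,532.00
Paralegal: 103.5 × $200 = $20,700.00
Subtotal: $124,102.00
Less 9.5% discount: −$11,789.69
Total: $124,102.00 − $11,789.69 = $112,312.31

$112,312.31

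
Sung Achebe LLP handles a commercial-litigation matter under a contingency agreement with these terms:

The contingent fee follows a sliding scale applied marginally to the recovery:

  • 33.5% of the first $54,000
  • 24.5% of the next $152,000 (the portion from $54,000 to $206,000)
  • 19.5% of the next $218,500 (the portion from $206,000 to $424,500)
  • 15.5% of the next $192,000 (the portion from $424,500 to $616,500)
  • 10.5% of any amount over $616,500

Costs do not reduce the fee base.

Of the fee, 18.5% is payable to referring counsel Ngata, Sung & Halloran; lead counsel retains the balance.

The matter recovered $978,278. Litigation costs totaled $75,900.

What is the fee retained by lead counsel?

$135,032.61

Fee base is the gross recovery, $978,278; costs are reimbursed separately.
First $54,000 at 33.5% = $18,090.00
Next $152,000 at 24.5% = $37,240.00
Next $218,500 at 19.5% = $42,607.50
Next $192,000 at 15.5% = $29,760.00
Remaining $361,778 at 10.5% = $37,986.69
Fee: $18,090.00 + $37,240.00 + $42,607.50 + $29,760.00 + $37,986.69 = $165,684.19
Referral share: 18.5% of $165,684.19 = $30,651.58; lead counsel retains $165,684.19 − $30,651.58 = $135,032.61.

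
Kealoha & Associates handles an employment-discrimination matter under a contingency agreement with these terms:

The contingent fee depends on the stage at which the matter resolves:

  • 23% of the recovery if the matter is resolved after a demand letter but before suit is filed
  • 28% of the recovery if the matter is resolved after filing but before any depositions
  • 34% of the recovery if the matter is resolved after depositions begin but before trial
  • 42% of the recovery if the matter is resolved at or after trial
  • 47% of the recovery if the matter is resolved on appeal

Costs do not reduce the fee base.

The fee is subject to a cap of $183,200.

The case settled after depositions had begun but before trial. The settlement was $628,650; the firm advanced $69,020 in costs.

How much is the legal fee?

$183,200.00

Fee base is the gross recovery, $628,650; costs are reimbursed separately.
The matter settled after depositions had begun but before trial, so the 34% rate applies.
$628,650 × 34% = $213,741.00
$213,741.00 exceeds the $183,200 cap, so the fee is capped at $183,200.00.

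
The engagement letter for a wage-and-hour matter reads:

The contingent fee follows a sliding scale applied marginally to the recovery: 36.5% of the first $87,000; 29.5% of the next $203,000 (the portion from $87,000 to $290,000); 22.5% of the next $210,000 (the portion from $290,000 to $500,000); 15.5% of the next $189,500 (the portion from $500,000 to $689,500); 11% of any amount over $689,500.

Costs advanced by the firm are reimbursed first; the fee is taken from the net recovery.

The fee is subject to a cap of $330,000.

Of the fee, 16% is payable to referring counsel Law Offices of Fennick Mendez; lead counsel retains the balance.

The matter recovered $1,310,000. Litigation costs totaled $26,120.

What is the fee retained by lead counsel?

$196,261.21

Fee base (net of costs): $1,310,000 − $26,120 = $1,283,880
First $87,000 at 36.5% = $31,755.00
Next $203,000 at 29.5% = $59,885.00
Next $210,000 at 22.5% = $47,250.00
Next $189,500 at 15.5% = $29,372.50
Remaining $594,380 at 11% = $65,381.80
Fee: $31,755.00 + $59,885.00 + $47,250.00 + $29,372.50 + $65,381.80 = $233,644.30
$233,644.30 is under the $330,000 cap.
Referral share: 16% of $233,644.30 = $37,383.09; lead counsel retains $233,644.30 − $37,383.09 = $196,261.21.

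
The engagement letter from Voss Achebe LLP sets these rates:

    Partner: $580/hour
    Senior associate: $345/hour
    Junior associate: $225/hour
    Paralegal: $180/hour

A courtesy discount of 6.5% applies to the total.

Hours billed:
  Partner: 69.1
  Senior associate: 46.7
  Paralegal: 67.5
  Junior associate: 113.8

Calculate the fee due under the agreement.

$87,838.11

Partner: 69.1 × $580 = $40,078.00
Senior associate: 46.7 × $345 = $16,111.50
Junior associate: 113.8 × $225 = $25,605.00
Paralegal: 67.5 × $180 = $12,150.00
Subtotal: $93,944.50
Less 6.5% discount: −$6,106.39
Total: $93,944.50 − $6,106.39 = $87,838.11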